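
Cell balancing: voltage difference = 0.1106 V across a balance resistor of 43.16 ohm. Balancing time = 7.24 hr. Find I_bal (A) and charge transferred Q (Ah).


First, Ohm's law: I_bal = 0.1106 V / 43.16 ohm = 0.0025626 A
Then Q = I * t = 0.0025626 A * 7.24 hr = 0.01855 Ah

I=0.0025626 A, Q=0.01855 Ah


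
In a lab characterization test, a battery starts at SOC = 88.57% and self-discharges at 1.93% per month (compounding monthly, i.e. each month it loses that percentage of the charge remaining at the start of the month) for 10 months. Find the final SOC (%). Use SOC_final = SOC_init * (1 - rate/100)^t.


Monthly retention factor = 1 - 1.93/100 = 0.9807
Over 10 months: factor^10 = 0.82293
SOC_final = 88.57 * 0.82293 = 72.89%

72.89%


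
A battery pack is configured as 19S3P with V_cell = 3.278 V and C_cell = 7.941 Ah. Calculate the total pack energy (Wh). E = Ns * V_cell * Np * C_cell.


V_pack = 19 * 3.278 = 62.282 V
C_pack = 3 * 7.941 = 23.823 Ah
E = V_pack * C_pack = 62.282 * 23.823 = 1484 Wh

1484 Wh


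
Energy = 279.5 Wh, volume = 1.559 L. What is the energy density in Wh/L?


ED = E / V = 279.5 / 1.559 = 179.3 Wh/L

179.3 Wh/L


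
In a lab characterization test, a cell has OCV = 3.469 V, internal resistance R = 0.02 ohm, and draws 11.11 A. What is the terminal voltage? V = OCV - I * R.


IR drop = 11.11 * 0.02 = 0.2222 V
V = 3.469 - 0.2222 = 3.247 V

3.247 V


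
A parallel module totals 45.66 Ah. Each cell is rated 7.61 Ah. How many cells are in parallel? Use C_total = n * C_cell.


n = C_total / C_cell = 45.66 / 7.61 = 6

6


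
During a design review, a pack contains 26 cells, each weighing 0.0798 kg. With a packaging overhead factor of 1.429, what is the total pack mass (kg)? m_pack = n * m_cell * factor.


Cell mass sum = 26 * 0.0798 = 2.0748 kg
With overhead 1.429: m_pack = 2.0748 * 1.429 = 2.965 kg

2.965 kg


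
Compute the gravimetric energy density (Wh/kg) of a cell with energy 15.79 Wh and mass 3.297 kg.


ED = E / m = 15.79 / 3.297 = 4.789 Wh/kg

4.789 Wh/kg


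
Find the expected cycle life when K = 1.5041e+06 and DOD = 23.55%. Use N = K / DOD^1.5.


Step 1: DOD^1.5 = 23.55^1.5 = 114.28
Step 2: N = 1.5041e+06 / 114.28 = 13160 cycles

13160 cycles


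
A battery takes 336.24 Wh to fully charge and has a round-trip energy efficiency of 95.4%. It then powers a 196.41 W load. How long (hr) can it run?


Step 1: E_discharge = eta/100 * E_charge = 95.4/100 * 336.24 = 320.77 Wh
Step 2: t = E_discharge / P = 320.77 / 196.41 = 1.633 hr

1.633 hr


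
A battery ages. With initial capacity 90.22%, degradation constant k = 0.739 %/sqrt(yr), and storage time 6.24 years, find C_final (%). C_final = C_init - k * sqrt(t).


sqrt(t) = sqrt(6.24) = 2.498
C_final = 90.22 - 0.739 * 2.498 = 88.37%

88.37%


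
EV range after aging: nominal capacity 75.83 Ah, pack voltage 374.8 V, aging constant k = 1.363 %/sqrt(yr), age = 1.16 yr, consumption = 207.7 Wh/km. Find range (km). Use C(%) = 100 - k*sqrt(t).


Step 1: capacity retention = 100 - 1.363 * sqrt(1.16) = 100 - 1.363 * 1.077 = 98.532%
Step 2: C_now = 75.83 * 98.532/100 = 74.717 Ah
Step 3: E_pack = V * C_now = 374.8 * 74.717 = 28004 Wh
Step 4: range = E_pack / consumption = 28004 / 207.7 = 134.8 km

134.8 km


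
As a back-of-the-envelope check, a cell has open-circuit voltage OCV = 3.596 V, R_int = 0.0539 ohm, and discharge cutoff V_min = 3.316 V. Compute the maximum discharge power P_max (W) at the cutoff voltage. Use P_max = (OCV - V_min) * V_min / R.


dV = OCV - V_min = 0.28 V (so I_max = dV / R)
P_max = dV * V_min / R = 0.28 * 3.316 / 0.0539 = 17.23 W

17.23 W


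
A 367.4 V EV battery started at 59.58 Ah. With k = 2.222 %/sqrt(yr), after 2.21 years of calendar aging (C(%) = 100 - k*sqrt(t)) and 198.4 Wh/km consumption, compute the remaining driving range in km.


Step 1: capacity retention = 100 - 2.222 * sqrt(2.21) = 100 - 2.222 * 1.4866 = 96.697%
Step 2: C_now = 59.58 * 96.697/100 = 57.612 Ah
Step 3: E_pack = V * C_now = 367.4 * 57.612 = 21167 Wh
Step 4: range = E_pack / consumption = 21167 / 198.4 = 106.7 km

106.7 km


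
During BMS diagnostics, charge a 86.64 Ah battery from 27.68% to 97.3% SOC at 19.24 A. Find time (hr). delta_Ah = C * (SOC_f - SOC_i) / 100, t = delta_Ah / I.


delta_Ah = 86.64 * (97.3 - 27.68) / 100 = 60.319 Ah
t = delta_Ah / I = 60.319 / 19.24 = 3.135 hr

3.135 hr


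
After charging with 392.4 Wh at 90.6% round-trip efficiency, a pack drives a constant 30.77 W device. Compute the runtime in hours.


Step 1: E_discharge = eta/100 * E_charge = 90.6/100 * 392.4 = 355.51 Wh
Step 2: t = E_discharge / P = 355.51 / 30.77 = 11.55 hr

11.55 hr


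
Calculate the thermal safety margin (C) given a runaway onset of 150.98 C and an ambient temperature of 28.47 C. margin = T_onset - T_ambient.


margin = T_onset - T_ambient = 150.98 - 28.47 = 122.51 C

122.51 C


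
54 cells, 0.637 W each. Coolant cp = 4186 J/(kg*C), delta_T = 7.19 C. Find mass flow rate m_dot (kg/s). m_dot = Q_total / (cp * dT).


Step 1: Total heat Q = 54 * 0.637 W = 34.398 W
Step 2: denom = cp * dT = 4186 * 7.19 = 30097
Step 3: m_dot = 34.398 / 30097 = 0.001143 kg/s

0.001143 kg/s


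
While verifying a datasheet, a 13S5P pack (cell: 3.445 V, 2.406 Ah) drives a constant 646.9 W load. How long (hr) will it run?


Step 1: E_pack = Ns * V_cell * Np * C_cell = 13 * 3.445 * 5 * 2.406 = 538.76 Wh
Step 2: t = E_pack / P = 538.76 / 646.9 = 0.8328 hr

0.8328 hr


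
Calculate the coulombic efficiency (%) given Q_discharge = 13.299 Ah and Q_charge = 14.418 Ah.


eta_c = Q_dis / Q_chg * 100 = 13.299 / 14.418 * 100 = 92.24%

92.24%


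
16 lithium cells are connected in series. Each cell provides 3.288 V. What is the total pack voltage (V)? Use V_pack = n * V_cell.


V_pack = n * V_cell = 16 * 3.288 = 52.608 V

52.608 V


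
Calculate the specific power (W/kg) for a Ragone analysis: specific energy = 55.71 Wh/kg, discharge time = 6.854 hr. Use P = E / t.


P_specific = E / t = 55.71 / 6.854 = 8.128 W/kg

8.128 W/kg


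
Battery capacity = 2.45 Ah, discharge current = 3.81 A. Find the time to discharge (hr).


t = capacity / current = 2.45 / 3.81 = 0.6430 hr

0.6430 hr


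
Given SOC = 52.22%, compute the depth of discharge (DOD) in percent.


Complement of SOC: DOD = 100% - 52.22% = 47.78%

47.78%


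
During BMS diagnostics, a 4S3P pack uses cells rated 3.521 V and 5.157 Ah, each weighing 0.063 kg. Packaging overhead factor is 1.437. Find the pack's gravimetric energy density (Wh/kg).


Step 1: V_pack = 4 * 3.521 = 14.084 V
Step 2: C_pack = 3 * 5.157 = 15.471 Ah
Step 3: E_pack = V_pack * C_pack = 14.084 * 15.471 = 217.89 Wh
Step 4: m_pack = 4 * 3 * 0.063 * 1.437 = 1.0864 kg
Step 5: ED = E_pack / m_pack = 217.89 / 1.0864 = 200.6 Wh/kg

200.6 Wh/kg


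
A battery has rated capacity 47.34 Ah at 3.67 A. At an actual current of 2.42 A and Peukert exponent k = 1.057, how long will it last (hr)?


Step 1: t_rated = C / I_rated = 47.34 / 3.67 = 12.899 hr
Step 2: ratio = 3.67 / 2.42 = 1.5165
Step 3: ratio^k = 1.5165^1.057 = 1.5529
Step 4: t = t_rated * ratio^k = 12.899 * 1.5529 = 20.03 hr

20.03 hr


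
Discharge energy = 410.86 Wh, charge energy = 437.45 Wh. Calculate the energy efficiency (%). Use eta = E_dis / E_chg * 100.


eta_e = E_dis / E_chg * 100 = 410.86 / 437.45 * 100 = 93.92%

93.92%


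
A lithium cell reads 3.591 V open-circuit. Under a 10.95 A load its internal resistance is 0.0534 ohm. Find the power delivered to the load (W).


Step 1: V_terminal = OCV - I*R = 3.591 - 10.95 * 0.0534 = 3.0063 V
Step 2: P_out = V_terminal * I = 3.0063 * 10.95 = 32.92 W

32.92 W


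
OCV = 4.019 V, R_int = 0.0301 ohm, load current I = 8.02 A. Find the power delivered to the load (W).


Step 1: V_terminal = OCV - I*R = 4.019 - 8.02 * 0.0301 = 3.7776 V
Step 2: P_out = V_terminal * I = 3.7776 * 8.02 = 30.30 W

30.30 W


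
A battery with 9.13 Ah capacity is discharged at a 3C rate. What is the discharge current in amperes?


At 3C: I = 3 * 9.13 Ah = 27.39 A

27.39 A


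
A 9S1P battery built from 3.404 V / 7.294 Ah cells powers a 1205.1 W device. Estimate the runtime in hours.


Step 1: E_pack = Ns * V_cell * Np * C_cell = 9 * 3.404 * 1 * 7.294 = 223.46 Wh
Step 2: t = E_pack / P = 223.46 / 1205.1 = 0.1854 hr

0.1854 hr


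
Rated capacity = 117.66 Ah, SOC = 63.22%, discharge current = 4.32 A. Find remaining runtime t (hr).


Step 1: remaining = SOC/100 * C_total = 63.22/100 * 117.66 = 74.385 Ah
Step 2: t = remaining / I = 74.385 / 4.32 = 17.22 hr

17.22 hr


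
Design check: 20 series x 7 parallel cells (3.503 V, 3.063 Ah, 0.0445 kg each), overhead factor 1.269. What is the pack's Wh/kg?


Step 1: V_pack = 20 * 3.503 = 70.06 V
Step 2: C_pack = 7 * 3.063 = 21.441 Ah
Step 3: E_pack = V_pack * C_pack = 70.06 * 21.441 = 1502.2 Wh
Step 4: m_pack = 20 * 7 * 0.0445 * 1.269 = 7.9059 kg
Step 5: ED = E_pack / m_pack = 1502.2 / 7.9059 = 190.0 Wh/kg

190.0 Wh/kg


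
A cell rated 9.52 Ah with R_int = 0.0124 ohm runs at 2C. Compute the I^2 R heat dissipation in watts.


Step 1: I = C_rate * capacity = 2 * 9.52 = 19.04 A
Step 2: Q = I^2 * R = 19.04^2 * 0.0124 = 362.52 * 0.0124 = 4.495 W

4.495 W


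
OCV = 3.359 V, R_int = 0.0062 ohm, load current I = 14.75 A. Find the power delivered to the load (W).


Step 1: V_terminal = OCV - I*R = 3.359 - 14.75 * 0.0062 = 3.2676 V
Step 2: P_out = V_terminal * I = 3.2676 * 14.75 = 48.20 W

48.20 W


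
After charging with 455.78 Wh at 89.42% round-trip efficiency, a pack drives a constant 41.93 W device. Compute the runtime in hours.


Step 1: E_discharge = eta/100 * E_charge = 89.42/100 * 455.78 = 407.56 Wh
Step 2: t = E_discharge / P = 407.56 / 41.93 = 9.720 hr

9.720 hr


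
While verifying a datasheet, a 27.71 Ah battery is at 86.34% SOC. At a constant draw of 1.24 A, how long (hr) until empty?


Step 1: remaining = SOC/100 * C_total = 86.34/100 * 27.71 = 23.925 Ah
Step 2: t = remaining / I = 23.925 / 1.24 = 19.29 hr

19.29 hr


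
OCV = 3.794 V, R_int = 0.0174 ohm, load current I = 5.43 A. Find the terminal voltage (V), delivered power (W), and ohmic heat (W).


Step 1: V_terminal = OCV - I*R = 3.794 - 5.43 * 0.0174 = 3.6995 V
Step 2: P_out = V_terminal * I = 3.6995 * 5.43 = 20.09 W
Step 3: Q = I^2 * R = 5.43^2 * 0.0174 = 0.5130 W

V=3.6995 V, P=20.09 W, Q=0.5130 W


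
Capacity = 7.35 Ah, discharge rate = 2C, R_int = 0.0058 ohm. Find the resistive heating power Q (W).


Step 1: I = C_rate * capacity = 2 * 7.35 = 14.7 A
Step 2: Q = I^2 * R = 14.7^2 * 0.0058 = 216.09 * 0.0058 = 1.253 W

1.253 W


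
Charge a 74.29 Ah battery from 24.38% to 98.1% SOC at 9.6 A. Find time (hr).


Step 1: dSOC = 98.1% - 24.38% = 73.72%
Step 2: delta_Ah = 74.29 * 73.72 / 100 = 54.767 Ah
Step 3: t = 54.767 / 9.6 = 5.705 hr

5.705 hr


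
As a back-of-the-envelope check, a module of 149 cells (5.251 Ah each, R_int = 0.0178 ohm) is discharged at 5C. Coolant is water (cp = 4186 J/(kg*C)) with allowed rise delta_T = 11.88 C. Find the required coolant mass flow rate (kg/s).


Step 1: I = 5 * 5.251 = 26.255 A
Step 2: Q_cell = I^2 * R = 26.255^2 * 0.0178 = 12.27 W
Step 3: Q_total = 149 * 12.27 = 1828.2 W
Step 4: m_dot = Q_total / (cp * dT) = 1828.2 / (4186 * 11.88) = 0.03676 kg/s

0.03676 kg/s


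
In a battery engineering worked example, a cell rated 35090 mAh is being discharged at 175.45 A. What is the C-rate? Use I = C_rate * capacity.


Convert: capacity = 35090 mAh = 35.09 Ah
C_rate = I / capacity = 175.45 / 35.09 = 5C

5C


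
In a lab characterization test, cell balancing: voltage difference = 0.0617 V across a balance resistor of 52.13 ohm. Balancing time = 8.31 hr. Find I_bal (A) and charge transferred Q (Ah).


I_bal = dV / R = 0.0617 / 52.13 = 0.0011836 A
Q = I_bal * t = 0.0011836 * 8.31 = 0.009836 Ah

I=0.0011836 A, Q=0.009836 Ah


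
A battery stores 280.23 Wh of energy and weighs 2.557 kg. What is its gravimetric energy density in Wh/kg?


Specific energy = 280.23 Wh / 2.557 kg = 109.6 Wh/kg

109.6 Wh/kg


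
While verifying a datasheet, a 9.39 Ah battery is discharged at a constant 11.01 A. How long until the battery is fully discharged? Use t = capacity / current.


Runtime = 9.39 Ah / 11.01 A = 0.8529 hr

0.8529 hr


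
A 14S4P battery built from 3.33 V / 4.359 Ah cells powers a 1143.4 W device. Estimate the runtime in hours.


Step 1: E_pack = Ns * V_cell * Np * C_cell = 14 * 3.33 * 4 * 4.359 = 812.87 Wh
Step 2: t = E_pack / P = 812.87 / 1143.4 = 0.7109 hr

0.7109 hr


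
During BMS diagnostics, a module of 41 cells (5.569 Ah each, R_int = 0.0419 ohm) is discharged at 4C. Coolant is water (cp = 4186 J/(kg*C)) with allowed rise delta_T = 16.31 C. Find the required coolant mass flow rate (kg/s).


Step 1: I = 4 * 5.569 = 22.276 A
Step 2: Q_cell = I^2 * R = 22.276^2 * 0.0419 = 20.792 W
Step 3: Q_total = 41 * 20.792 = 852.47 W
Step 4: m_dot = Q_total / (cp * dT) = 852.47 / (4186 * 16.31) = 0.01249 kg/s

0.01249 kg/s


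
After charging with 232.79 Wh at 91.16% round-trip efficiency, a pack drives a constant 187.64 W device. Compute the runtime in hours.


Step 1: E_discharge = eta/100 * E_charge = 91.16/100 * 232.79 = 212.21 Wh
Step 2: t = E_discharge / P = 212.21 / 187.64 = 1.131 hr

1.131 hr


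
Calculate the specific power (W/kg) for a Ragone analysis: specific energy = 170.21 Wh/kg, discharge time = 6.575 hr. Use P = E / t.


Specific power = 170.21 Wh/kg / 6.575 hr = 25.89 W/kg

25.89 W/kg


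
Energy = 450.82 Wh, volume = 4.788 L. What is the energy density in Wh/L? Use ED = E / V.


ED = E / V = 450.82 / 4.788 = 94.16 Wh/L

94.16 Wh/L


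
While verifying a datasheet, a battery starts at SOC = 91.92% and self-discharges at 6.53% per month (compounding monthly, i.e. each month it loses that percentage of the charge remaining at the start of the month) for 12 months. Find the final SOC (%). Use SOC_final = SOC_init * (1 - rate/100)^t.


Monthly retention factor = 1 - 6.53/100 = 0.9347
Over 12 months: factor^12 = 0.4447
SOC_final = 91.92 * 0.4447 = 40.88%

40.88%


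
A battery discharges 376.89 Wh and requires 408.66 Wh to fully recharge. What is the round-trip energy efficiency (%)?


eta_e = E_dis / E_chg * 100 = 376.89 / 408.66 * 100 = 92.23%

92.23%


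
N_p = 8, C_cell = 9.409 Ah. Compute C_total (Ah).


C_total = 8 * 9.409 = 75.272 Ah

75.272 Ah


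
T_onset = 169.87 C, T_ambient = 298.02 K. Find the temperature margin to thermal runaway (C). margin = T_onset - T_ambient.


Convert: T_ambient = 298.02 K = 24.87 C
margin = 169.87 - 24.87 = 145 C

145 C


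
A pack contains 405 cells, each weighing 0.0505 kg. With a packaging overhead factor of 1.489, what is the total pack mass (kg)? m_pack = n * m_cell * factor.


m_pack = n * m_cell * overhead = 405 * 0.0505 * 1.489 = 30.45 kg

30.45 kg


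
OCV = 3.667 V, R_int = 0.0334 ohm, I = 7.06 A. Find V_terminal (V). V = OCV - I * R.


V = OCV - I*R = 3.667 - 7.06 * 0.0334 = 3.431 V

3.431 V


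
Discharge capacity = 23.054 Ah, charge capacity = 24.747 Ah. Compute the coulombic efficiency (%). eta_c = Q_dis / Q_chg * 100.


eta_c = Q_dis / Q_chg * 100 = 23.054 / 24.747 * 100 = 93.16%

93.16%


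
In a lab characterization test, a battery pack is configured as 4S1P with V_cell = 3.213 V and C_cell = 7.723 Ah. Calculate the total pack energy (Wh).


V_pack = 4 * 3.213 = 12.852 V
C_pack = 1 * 7.723 = 7.723 Ah
E = V_pack * C_pack = 12.852 * 7.723 = 99.26 Wh

99.26 Wh


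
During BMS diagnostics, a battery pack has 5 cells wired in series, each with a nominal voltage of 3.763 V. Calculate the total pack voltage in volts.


V_pack = n * V_cell = 5 * 3.763 = 18.815 V

18.815 V


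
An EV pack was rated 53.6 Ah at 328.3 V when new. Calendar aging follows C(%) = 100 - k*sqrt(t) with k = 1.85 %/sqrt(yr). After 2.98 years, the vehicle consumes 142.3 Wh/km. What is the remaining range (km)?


Step 1: capacity retention = 100 - 1.85 * sqrt(2.98) = 100 - 1.85 * 1.7263 = 96.806%
Step 2: C_now = 53.6 * 96.806/100 = 51.888 Ah
Step 3: E_pack = V * C_now = 328.3 * 51.888 = 17035 Wh
Step 4: range = E_pack / consumption = 17035 / 142.3 = 119.7 km

119.7 km


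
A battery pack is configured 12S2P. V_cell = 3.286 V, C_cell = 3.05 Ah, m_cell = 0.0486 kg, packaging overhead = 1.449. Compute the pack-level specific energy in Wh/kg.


Step 1: V_pack = 12 * 3.286 = 39.432 V
Step 2: C_pack = 2 * 3.05 = 6.1 Ah
Step 3: E_pack = V_pack * C_pack = 39.432 * 6.1 = 240.54 Wh
Step 4: m_pack = 12 * 2 * 0.0486 * 1.449 = 1.6901 kg
Step 5: ED = E_pack / m_pack = 240.54 / 1.6901 = 142.3 Wh/kg

142.3 Wh/kg


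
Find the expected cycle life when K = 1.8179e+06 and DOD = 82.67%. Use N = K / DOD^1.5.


Step 1: DOD^1.5 = 82.67^1.5 = 751.66
Step 2: N = 1.8179e+06 / 751.66 = 2419 cycles

2419 cycles


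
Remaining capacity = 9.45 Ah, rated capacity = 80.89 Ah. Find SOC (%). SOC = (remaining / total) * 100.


SOC = (remaining / total) * 100 = (9.45 / 80.89) * 100 = 11.68%

11.68%


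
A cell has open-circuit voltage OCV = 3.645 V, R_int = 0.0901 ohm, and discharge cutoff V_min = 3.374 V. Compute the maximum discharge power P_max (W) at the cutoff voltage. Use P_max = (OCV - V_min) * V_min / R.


dV = OCV - V_min = 0.271 V (so I_max = dV / R)
P_max = dV * V_min / R = 0.271 * 3.374 / 0.0901 = 10.15 W

10.15 W


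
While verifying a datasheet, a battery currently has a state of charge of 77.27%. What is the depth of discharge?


Complement of SOC: DOD = 100% - 77.27% = 22.73%

22.73%


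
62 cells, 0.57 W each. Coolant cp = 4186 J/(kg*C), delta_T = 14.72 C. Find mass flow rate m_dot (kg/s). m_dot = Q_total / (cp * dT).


Step 1: Total heat Q = 62 * 0.57 W = 35.34 W
Step 2: denom = cp * dT = 4186 * 14.72 = 61618
Step 3: m_dot = 35.34 / 61618 = 5.735e-04 kg/s

5.735e-04 kg/s


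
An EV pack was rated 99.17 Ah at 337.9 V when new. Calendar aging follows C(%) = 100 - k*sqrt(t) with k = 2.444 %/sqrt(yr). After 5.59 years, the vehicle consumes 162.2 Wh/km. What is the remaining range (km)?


Step 1: capacity retention = 100 - 2.444 * sqrt(5.59) = 100 - 2.444 * 2.3643 = 94.222%
Step 2: C_now = 99.17 * 94.222/100 = 93.44 Ah
Step 3: E_pack = V * C_now = 337.9 * 93.44 = 31573 Wh
Step 4: range = E_pack / consumption = 31573 / 162.2 = 194.7 km

194.7 km


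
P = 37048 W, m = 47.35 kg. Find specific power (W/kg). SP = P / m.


SP = P / m = 37048 / 47.35 = 782.4 W/kg

782.4 W/kg


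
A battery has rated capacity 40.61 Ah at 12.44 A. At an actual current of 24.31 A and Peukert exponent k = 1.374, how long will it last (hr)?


Step 1: t_rated = C / I_rated = 40.61 / 12.44 = 3.2645 hr
Step 2: ratio = 12.44 / 24.31 = 0.51172
Step 3: ratio^k = 0.51172^1.374 = 0.3983
Step 4: t = t_rated * ratio^k = 3.2645 * 0.3983 = 1.300 hr

1.300 hr


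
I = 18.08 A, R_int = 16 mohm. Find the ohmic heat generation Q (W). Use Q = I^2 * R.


Convert: R = 16 mohm = 0.016 ohm
Q = I^2 * R = 18.08^2 * 0.016 = 5.230 W

5.230 W


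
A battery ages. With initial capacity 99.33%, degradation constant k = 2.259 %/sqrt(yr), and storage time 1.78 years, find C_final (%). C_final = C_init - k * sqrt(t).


sqrt(t) = sqrt(1.78) = 1.3342
C_final = 99.33 - 2.259 * 1.3342 = 96.32%

96.32%


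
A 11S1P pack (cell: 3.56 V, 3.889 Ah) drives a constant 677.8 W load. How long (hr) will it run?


Step 1: E_pack = Ns * V_cell * Np * C_cell = 11 * 3.56 * 1 * 3.889 = 152.29 Wh
Step 2: t = E_pack / P = 152.29 / 677.8 = 0.2247 hr

0.2247 hr


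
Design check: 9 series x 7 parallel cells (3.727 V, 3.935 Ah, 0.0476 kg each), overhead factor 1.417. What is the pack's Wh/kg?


Step 1: V_pack = 9 * 3.727 = 33.543 V
Step 2: C_pack = 7 * 3.935 = 27.545 Ah
Step 3: E_pack = V_pack * C_pack = 33.543 * 27.545 = 923.94 Wh
Step 4: m_pack = 9 * 7 * 0.0476 * 1.417 = 4.2493 kg
Step 5: ED = E_pack / m_pack = 923.94 / 4.2493 = 217.4 Wh/kg

217.4 Wh/kg


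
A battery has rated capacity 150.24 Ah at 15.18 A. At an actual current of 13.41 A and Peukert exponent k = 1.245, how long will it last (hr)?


t_rated = C / I_rated = 150.24 / 15.18 = 9.8972 hr
(I_rated/I)^k = (1.132)^1.245 = 1.1669
t = t_rated * (I_rated/I)^k = 9.8972 * 1.1669 = 11.55 hr

11.55 hr


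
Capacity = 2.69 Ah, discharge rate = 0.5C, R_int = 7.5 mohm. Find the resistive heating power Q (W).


Convert: R = 7.5 mohm = 0.0075 ohm
Step 1: I = C_rate * capacity = 0.5 * 2.69 = 1.345 A
Step 2: Q = I^2 * R = 1.345^2 * 0.0075 = 1.809 * 0.0075 = 0.01357 W

0.01357 W


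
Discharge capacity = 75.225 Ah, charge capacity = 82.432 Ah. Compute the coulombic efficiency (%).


eta_c = Q_dis / Q_chg * 100 = 75.225 / 82.432 * 100 = 91.26%

91.26%


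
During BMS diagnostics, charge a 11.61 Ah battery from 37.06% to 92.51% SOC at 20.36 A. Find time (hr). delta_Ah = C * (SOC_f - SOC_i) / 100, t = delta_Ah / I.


delta_Ah = 11.61 * (92.51 - 37.06) / 100 = 6.4377 Ah
t = delta_Ah / I = 6.4377 / 20.36 = 0.3162 hr

0.3162 hr


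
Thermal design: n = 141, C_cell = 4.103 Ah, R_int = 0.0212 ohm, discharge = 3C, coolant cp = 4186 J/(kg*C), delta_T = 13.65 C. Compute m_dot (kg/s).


Step 1: I = 3 * 4.103 = 12.309 A
Step 2: Q_cell = I^2 * R = 12.309^2 * 0.0212 = 3.212 W
Step 3: Q_total = 141 * 3.212 = 452.89 W
Step 4: m_dot = Q_total / (cp * dT) = 452.89 / (4186 * 13.65) = 0.007926 kg/s

0.007926 kg/s


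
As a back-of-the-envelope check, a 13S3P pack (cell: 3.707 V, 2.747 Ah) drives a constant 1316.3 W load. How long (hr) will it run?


Step 1: E_pack = Ns * V_cell * Np * C_cell = 13 * 3.707 * 3 * 2.747 = 397.14 Wh
Step 2: t = E_pack / P = 397.14 / 1316.3 = 0.3017 hr

0.3017 hr


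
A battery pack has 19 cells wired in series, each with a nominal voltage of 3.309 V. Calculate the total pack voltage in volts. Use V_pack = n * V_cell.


V_pack = n * V_cell = 19 * 3.309 = 62.871 V

62.871 V


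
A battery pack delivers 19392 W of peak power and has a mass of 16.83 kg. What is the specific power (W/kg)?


Specific power = 19392 W / 16.83 kg = 1152 W/kg

1152 W/kg


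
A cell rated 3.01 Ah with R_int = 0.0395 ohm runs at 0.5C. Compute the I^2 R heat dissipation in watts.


Step 1: I = C_rate * capacity = 0.5 * 3.01 = 1.505 A
Step 2: Q = I^2 * R = 1.505^2 * 0.0395 = 2.265 * 0.0395 = 0.08947 W

0.08947 W


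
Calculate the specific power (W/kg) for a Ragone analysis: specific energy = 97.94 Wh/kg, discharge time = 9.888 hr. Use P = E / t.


P_specific = E / t = 97.94 / 9.888 = 9.905 W/kg

9.905 W/kg


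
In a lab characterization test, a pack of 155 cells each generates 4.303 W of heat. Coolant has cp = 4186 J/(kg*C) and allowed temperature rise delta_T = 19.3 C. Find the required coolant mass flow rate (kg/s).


Q_total = 155 * 4.303 = 666.97 W
m_dot = Q_total / (cp * dT) = 666.97 / (4186 * 19.3) = 0.008256 kg/s

0.008256 kg/s


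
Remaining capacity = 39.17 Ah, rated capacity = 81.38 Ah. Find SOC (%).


SOC% = 39.17 / 81.38 * 100 = 48.13%

48.13%


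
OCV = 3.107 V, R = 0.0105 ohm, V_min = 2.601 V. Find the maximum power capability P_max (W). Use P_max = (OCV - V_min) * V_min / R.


P_max = (OCV - V_min) * V_min / R = (3.107 - 2.601) * 2.601 / 0.0105 = 0.506 * 2.601 / 0.0105 = 125.3 W

125.3 W


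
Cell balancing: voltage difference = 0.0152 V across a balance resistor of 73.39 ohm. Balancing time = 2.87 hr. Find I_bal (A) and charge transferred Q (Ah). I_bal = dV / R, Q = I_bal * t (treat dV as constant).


First, Ohm's law: I_bal = 0.0152 V / 73.39 ohm = 2.0711e-04 A
Then Q = I * t = 2.0711e-04 A * 2.87 hr = 5.944e-04 Ah

I=2.0711e-04 A, Q=5.944e-04 Ah


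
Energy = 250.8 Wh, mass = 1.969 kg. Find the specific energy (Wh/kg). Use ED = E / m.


Specific energy = 250.8 Wh / 1.969 kg = 127.4 Wh/kg

127.4 Wh/kg


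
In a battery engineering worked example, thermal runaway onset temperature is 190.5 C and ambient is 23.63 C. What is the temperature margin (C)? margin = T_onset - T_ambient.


margin = T_onset - T_ambient = 190.5 - 23.63 = 166.87 C

166.87 C


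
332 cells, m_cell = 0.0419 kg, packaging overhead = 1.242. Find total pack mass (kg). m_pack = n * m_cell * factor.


Cell mass sum = 332 * 0.0419 = 13.911 kg
With overhead 1.242: m_pack = 13.911 * 1.242 = 17.28 kg

17.28 kg


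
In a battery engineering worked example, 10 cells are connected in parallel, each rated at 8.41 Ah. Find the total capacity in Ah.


Parallel capacities add: 10 * 8.41 Ah = 84.1 Ah

84.1 Ah


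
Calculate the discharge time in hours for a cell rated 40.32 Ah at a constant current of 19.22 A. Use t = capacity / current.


Runtime = 40.32 Ah / 19.22 A = 2.098 hr

2.098 hr


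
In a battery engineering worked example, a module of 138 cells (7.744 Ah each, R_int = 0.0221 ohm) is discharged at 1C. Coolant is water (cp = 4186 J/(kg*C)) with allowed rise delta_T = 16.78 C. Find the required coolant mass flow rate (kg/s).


Step 1: I = 1 * 7.744 = 7.744 A
Step 2: Q_cell = I^2 * R = 7.744^2 * 0.0221 = 1.3253 W
Step 3: Q_total = 138 * 1.3253 = 182.89 W
Step 4: m_dot = Q_total / (cp * dT) = 182.89 / (4186 * 16.78) = 0.002604 kg/s

0.002604 kg/s


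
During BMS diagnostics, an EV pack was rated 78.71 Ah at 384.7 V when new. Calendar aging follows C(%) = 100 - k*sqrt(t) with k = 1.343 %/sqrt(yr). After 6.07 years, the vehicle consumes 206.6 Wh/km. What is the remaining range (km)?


Step 1: capacity retention = 100 - 1.343 * sqrt(6.07) = 100 - 1.343 * 2.4637 = 96.691%
Step 2: C_now = 78.71 * 96.691/100 = 76.105 Ah
Step 3: E_pack = V * C_now = 384.7 * 76.105 = 29278 Wh
Step 4: range = E_pack / consumption = 29278 / 206.6 = 141.7 km

141.7 km


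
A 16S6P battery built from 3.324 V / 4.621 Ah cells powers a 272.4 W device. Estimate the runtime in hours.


Step 1: E_pack = Ns * V_cell * Np * C_cell = 16 * 3.324 * 6 * 4.621 = 1474.6 Wh
Step 2: t = E_pack / P = 1474.6 / 272.4 = 5.413 hr

5.413 hr


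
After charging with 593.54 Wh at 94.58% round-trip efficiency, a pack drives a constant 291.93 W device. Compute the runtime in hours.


Step 1: E_discharge = eta/100 * E_charge = 94.58/100 * 593.54 = 561.37 Wh
Step 2: t = E_discharge / P = 561.37 / 291.93 = 1.923 hr

1.923 hr


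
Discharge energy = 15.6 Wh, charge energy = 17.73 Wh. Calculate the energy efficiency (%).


eta_e = E_dis / E_chg * 100 = 15.6 / 17.73 * 100 = 87.99%

87.99%


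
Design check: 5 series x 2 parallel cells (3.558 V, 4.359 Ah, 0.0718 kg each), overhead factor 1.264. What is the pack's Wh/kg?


Step 1: V_pack = 5 * 3.558 = 17.79 V
Step 2: C_pack = 2 * 4.359 = 8.718 Ah
Step 3: E_pack = V_pack * C_pack = 17.79 * 8.718 = 155.09 Wh
Step 4: m_pack = 5 * 2 * 0.0718 * 1.264 = 0.90755 kg
Step 5: ED = E_pack / m_pack = 155.09 / 0.90755 = 170.9 Wh/kg

170.9 Wh/kg


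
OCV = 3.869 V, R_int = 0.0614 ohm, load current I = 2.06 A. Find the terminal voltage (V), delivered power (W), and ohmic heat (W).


Step 1: V_terminal = OCV - I*R = 3.869 - 2.06 * 0.0614 = 3.7425 V
Step 2: P_out = V_terminal * I = 3.7425 * 2.06 = 7.710 W
Step 3: Q = I^2 * R = 2.06^2 * 0.0614 = 0.2606 W

V=3.7425 V, P=7.710 W, Q=0.2606 W


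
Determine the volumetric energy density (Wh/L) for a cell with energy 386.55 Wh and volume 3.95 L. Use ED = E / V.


Volumetric ED = 386.55 Wh / 3.95 L = 97.86 Wh/L

97.86 Wh/L


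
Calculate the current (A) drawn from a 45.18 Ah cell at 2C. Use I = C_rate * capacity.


I = C_rate * capacity = 2 * 45.18 = 90.36 A

90.36 A


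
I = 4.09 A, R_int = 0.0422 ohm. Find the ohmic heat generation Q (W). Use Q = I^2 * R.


I^2 = 16.728
Q = 16.728 * 0.0422 = 0.7059 W

0.7059 W


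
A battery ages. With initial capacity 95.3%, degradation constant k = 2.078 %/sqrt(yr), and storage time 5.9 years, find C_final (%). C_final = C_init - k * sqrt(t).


sqrt(t) = sqrt(5.9) = 2.429
C_final = 95.3 - 2.078 * 2.429 = 90.25%

90.25%


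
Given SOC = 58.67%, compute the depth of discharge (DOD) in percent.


DOD = 100 - SOC = 100 - 58.67 = 41.33%

41.33%


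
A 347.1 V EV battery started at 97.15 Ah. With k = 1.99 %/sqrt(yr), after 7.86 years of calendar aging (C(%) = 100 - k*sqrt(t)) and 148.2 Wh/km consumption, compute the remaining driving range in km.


Step 1: capacity retention = 100 - 1.99 * sqrt(7.86) = 100 - 1.99 * 2.8036 = 94.421%
Step 2: C_now = 97.15 * 94.421/100 = 91.73 Ah
Step 3: E_pack = V * C_now = 347.1 * 91.73 = 31839 Wh
Step 4: range = E_pack / consumption = 31839 / 148.2 = 214.8 km

214.8 km


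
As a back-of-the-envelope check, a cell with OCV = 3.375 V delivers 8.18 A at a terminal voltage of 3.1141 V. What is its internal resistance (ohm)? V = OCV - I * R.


R = (OCV - V) / I = (3.375 - 3.1141) / 8.18 = 0.03189 ohm

0.03189 ohm


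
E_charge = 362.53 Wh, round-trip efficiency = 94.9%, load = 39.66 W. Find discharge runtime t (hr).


Step 1: E_discharge = eta/100 * E_charge = 94.9/100 * 362.53 = 344.04 Wh
Step 2: t = E_discharge / P = 344.04 / 39.66 = 8.675 hr

8.675 hr


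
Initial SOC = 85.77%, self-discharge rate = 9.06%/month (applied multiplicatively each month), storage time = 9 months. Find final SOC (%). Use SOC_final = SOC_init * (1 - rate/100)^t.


Monthly retention factor = 1 - 9.06/100 = 0.9094
Over 9 months: factor^9 = 0.4254
SOC_final = 85.77 * 0.4254 = 36.49%

36.49%


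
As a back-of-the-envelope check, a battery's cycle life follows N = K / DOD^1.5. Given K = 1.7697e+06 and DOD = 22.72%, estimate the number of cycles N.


DOD^1.5 = 108.3
N = K / DOD^1.5 = 1.7697e+06 / 108.3 = 16340

16340 cycles


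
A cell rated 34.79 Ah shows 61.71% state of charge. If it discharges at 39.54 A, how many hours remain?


Step 1: remaining = SOC/100 * C_total = 61.71/100 * 34.79 = 21.469 Ah
Step 2: t = remaining / I = 21.469 / 39.54 = 0.5430 hr

0.5430 hr


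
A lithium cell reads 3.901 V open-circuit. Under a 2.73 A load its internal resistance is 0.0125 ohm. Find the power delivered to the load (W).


Step 1: V_terminal = OCV - I*R = 3.901 - 2.73 * 0.0125 = 3.8669 V
Step 2: P_out = V_terminal * I = 3.8669 * 2.73 = 10.56 W

10.56 W


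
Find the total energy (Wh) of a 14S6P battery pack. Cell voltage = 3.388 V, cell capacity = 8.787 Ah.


E = Ns * Vcell * Np * Ccell = 14 * 3.388 * 6 * 8.787 = 2501 Wh

2501 Wh


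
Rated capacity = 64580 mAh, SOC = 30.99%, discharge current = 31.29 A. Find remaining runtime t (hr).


Convert: C_total = 64580 mAh = 64.58 Ah
Step 1: remaining = SOC/100 * C_total = 30.99/100 * 64.58 = 20.013 Ah
Step 2: t = remaining / I = 20.013 / 31.29 = 0.6396 hr

0.6396 hr


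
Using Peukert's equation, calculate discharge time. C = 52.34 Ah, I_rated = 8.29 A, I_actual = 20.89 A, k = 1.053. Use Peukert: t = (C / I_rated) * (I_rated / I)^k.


Step 1: t_rated = C / I_rated = 52.34 / 8.29 = 6.3136 hr
Step 2: ratio = 8.29 / 20.89 = 0.39684
Step 3: ratio^k = 0.39684^1.053 = 0.37787
Step 4: t = t_rated * ratio^k = 6.3136 * 0.37787 = 2.386 hr

2.386 hr


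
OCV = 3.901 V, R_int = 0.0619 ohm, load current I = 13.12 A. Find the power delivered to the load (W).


Step 1: V_terminal = OCV - I*R = 3.901 - 13.12 * 0.0619 = 3.0889 V
Step 2: P_out = V_terminal * I = 3.0889 * 13.12 = 40.53 W

40.53 W


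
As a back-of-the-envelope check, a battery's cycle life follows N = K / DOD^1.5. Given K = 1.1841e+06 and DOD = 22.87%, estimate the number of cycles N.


DOD^1.5 = 109.37
N = K / DOD^1.5 = 1.1841e+06 / 109.37 = 10830

10830 cycles


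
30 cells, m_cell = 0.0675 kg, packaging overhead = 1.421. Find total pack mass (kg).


m_pack = n * m_cell * overhead = 30 * 0.0675 * 1.421 = 2.878 kg

2.878 kg


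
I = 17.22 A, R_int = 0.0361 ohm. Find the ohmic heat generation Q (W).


I^2 = 296.53
Q = 296.53 * 0.0361 = 10.70 W

10.70 W


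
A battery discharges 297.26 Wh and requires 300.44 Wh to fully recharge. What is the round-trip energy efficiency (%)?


eta_e = E_dis / E_chg * 100 = 297.26 / 300.44 * 100 = 98.94%

98.94%


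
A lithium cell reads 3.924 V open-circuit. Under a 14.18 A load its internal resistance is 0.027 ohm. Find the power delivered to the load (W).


Step 1: V_terminal = OCV - I*R = 3.924 - 14.18 * 0.027 = 3.5411 V
Step 2: P_out = V_terminal * I = 3.5411 * 14.18 = 50.21 W

50.21 W


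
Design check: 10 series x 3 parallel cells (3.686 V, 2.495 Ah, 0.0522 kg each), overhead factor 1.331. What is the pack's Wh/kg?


Step 1: V_pack = 10 * 3.686 = 36.86 V
Step 2: C_pack = 3 * 2.495 = 7.485 Ah
Step 3: E_pack = V_pack * C_pack = 36.86 * 7.485 = 275.9 Wh
Step 4: m_pack = 10 * 3 * 0.0522 * 1.331 = 2.0843 kg
Step 5: ED = E_pack / m_pack = 275.9 / 2.0843 = 132.4 Wh/kg

132.4 Wh/kg


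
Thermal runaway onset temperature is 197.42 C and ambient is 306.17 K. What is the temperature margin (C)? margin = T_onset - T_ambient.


Convert: T_ambient = 306.17 K = 33.02 C
margin = 197.42 - 33.02 = 164.4 C

164.4 C


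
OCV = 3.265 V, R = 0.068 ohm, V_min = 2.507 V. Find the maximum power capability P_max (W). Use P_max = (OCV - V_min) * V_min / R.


P_max = (OCV - V_min) * V_min / R = (3.265 - 2.507) * 2.507 / 0.068 = 0.758 * 2.507 / 0.068 = 27.95 W

27.95 W


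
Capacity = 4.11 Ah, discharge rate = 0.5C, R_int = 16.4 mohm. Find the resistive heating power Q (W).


Convert: R = 16.4 mohm = 0.0164 ohm
Step 1: I = C_rate * capacity = 0.5 * 4.11 = 2.055 A
Step 2: Q = I^2 * R = 2.055^2 * 0.0164 = 4.223 * 0.0164 = 0.06926 W

0.06926 W


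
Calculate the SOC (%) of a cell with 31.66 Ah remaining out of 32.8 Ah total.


SOC% = 31.66 / 32.8 * 100 = 96.52%

96.52%


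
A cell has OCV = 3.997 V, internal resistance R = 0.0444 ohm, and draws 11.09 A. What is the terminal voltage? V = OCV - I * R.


V = OCV - I*R = 3.997 - 11.09 * 0.0444 = 3.505 V

3.505 V


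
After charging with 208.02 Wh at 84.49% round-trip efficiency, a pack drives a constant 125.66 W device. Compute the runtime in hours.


Step 1: E_discharge = eta/100 * E_charge = 84.49/100 * 208.02 = 175.76 Wh
Step 2: t = E_discharge / P = 175.76 / 125.66 = 1.399 hr

1.399 hr


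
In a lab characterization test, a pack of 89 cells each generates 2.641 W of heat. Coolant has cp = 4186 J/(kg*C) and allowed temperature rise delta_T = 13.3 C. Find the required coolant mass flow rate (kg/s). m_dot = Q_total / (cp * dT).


Q_total = 89 * 2.641 = 235.05 W
m_dot = Q_total / (cp * dT) = 235.05 / (4186 * 13.3) = 0.004222 kg/s

0.004222 kg/s


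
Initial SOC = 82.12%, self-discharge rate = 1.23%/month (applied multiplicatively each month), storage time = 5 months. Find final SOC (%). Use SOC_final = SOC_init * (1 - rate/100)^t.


Monthly retention factor = 1 - 1.23/100 = 0.9877
Over 5 months: factor^5 = 0.93999
SOC_final = 82.12 * 0.93999 = 77.19%

77.19%


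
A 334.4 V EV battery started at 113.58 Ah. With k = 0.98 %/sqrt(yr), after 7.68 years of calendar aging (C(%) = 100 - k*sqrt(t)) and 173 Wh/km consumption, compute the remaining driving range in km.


Step 1: capacity retention = 100 - 0.98 * sqrt(7.68) = 100 - 0.98 * 2.7713 = 97.284%
Step 2: C_now = 113.58 * 97.284/100 = 110.5 Ah
Step 3: E_pack = V * C_now = 334.4 * 110.5 = 36951 Wh
Step 4: range = E_pack / consumption = 36951 / 173 = 213.6 km

213.6 km


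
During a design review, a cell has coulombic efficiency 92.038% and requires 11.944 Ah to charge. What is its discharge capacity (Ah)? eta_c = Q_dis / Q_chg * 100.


Q_dis = eta/100 * Q_chg = 92.038/100 * 11.944 = 10.99 Ah

10.99 Ah


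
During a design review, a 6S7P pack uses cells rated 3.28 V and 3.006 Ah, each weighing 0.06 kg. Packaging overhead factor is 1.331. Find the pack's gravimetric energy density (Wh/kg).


Step 1: V_pack = 6 * 3.28 = 19.68 V
Step 2: C_pack = 7 * 3.006 = 21.042 Ah
Step 3: E_pack = V_pack * C_pack = 19.68 * 21.042 = 414.11 Wh
Step 4: m_pack = 6 * 7 * 0.06 * 1.331 = 3.3541 kg
Step 5: ED = E_pack / m_pack = 414.11 / 3.3541 = 123.5 Wh/kg

123.5 Wh/kg


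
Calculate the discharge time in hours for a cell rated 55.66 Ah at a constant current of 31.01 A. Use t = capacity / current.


t = capacity / current = 55.66 / 31.01 = 1.795 hr

1.795 hr


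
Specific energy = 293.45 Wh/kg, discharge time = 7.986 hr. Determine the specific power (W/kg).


Specific power = 293.45 Wh/kg / 7.986 hr = 36.75 W/kg

36.75 W/kg


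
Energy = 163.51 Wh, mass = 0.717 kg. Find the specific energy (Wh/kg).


Specific energy = 163.51 Wh / 0.717 kg = 228.0 Wh/kg

228.0 Wh/kg


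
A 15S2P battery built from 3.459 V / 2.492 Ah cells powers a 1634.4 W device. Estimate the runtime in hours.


Step 1: E_pack = Ns * V_cell * Np * C_cell = 15 * 3.459 * 2 * 2.492 = 258.59 Wh
Step 2: t = E_pack / P = 258.59 / 1634.4 = 0.1582 hr

0.1582 hr


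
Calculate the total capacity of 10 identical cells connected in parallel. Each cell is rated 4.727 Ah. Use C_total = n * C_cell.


Parallel capacities add: 10 * 4.727 Ah = 47.27 Ah

47.27 Ah


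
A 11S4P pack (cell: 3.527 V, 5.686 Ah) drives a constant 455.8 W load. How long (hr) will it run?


Step 1: E_pack = Ns * V_cell * Np * C_cell = 11 * 3.527 * 4 * 5.686 = 882.4 Wh
Step 2: t = E_pack / P = 882.4 / 455.8 = 1.936 hr

1.936 hr


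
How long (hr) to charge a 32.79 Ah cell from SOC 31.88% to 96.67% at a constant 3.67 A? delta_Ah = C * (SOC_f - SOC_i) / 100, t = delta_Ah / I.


Step 1: dSOC = 96.67% - 31.88% = 64.79%
Step 2: delta_Ah = 32.79 * 64.79 / 100 = 21.245 Ah
Step 3: t = 21.245 / 3.67 = 5.789 hr

5.789 hr


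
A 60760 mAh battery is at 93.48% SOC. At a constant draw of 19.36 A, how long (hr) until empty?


Convert: C_total = 60760 mAh = 60.76 Ah
Step 1: remaining = SOC/100 * C_total = 93.48/100 * 60.76 = 56.798 Ah
Step 2: t = remaining / I = 56.798 / 19.36 = 2.934 hr

2.934 hr


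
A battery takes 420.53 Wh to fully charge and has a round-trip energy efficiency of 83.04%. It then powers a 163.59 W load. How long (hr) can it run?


Step 1: E_discharge = eta/100 * E_charge = 83.04/100 * 420.53 = 349.21 Wh
Step 2: t = E_discharge / P = 349.21 / 163.59 = 2.135 hr

2.135 hr


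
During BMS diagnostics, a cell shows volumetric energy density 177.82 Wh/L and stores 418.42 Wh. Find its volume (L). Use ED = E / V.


V = E / ED = 418.42 / 177.82 = 2.353 L

2.353 L


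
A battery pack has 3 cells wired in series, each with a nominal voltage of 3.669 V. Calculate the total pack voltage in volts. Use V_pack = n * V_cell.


Series voltages add: 3 * 3.669 V = 11.007 V

11.007 V


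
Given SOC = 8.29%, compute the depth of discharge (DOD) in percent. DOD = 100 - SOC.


DOD = 100 - SOC = 100 - 8.29 = 91.71%

91.71%


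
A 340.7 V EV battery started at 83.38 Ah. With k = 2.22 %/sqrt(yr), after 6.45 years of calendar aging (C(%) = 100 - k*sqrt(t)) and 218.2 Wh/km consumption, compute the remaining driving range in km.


Step 1: capacity retention = 100 - 2.22 * sqrt(6.45) = 100 - 2.22 * 2.5397 = 94.362%
Step 2: C_now = 83.38 * 94.362/100 = 78.679 Ah
Step 3: E_pack = V * C_now = 340.7 * 78.679 = 26806 Wh
Step 4: range = E_pack / consumption = 26806 / 218.2 = 122.9 km

122.9 km


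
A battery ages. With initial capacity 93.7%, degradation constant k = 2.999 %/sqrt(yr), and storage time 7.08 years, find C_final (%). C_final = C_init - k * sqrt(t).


sqrt(t) = sqrt(7.08) = 2.6608
C_final = 93.7 - 2.999 * 2.6608 = 85.72%

85.72%


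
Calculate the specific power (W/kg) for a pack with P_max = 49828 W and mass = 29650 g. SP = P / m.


Convert: m = 29650 g = 29.65 kg
SP = P / m = 49828 / 29.65 = 1681 W/kg

1681 W/kg


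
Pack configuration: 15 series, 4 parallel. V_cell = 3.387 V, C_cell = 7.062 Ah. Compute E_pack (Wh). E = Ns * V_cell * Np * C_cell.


V_pack = 15 * 3.387 = 50.805 V
C_pack = 4 * 7.062 = 28.248 Ah
E = V_pack * C_pack = 50.805 * 28.248 = 1435 Wh

1435 Wh


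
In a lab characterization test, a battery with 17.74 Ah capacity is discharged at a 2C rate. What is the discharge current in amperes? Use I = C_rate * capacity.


I = C_rate * capacity = 2 * 17.74 = 35.48 A

35.48 A
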